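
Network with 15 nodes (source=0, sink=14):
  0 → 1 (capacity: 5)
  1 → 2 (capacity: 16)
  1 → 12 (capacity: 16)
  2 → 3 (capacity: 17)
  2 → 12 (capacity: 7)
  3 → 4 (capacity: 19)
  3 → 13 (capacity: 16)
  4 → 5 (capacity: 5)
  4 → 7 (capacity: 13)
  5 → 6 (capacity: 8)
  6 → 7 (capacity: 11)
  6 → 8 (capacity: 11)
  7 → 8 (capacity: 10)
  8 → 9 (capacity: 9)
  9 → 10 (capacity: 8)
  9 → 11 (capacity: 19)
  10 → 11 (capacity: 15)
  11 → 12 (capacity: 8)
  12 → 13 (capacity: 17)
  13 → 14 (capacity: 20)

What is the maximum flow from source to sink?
Maximum flow = 5

Max flow: 5

Flow assignment:
  0 → 1: 5/5
  1 → 12: 5/16
  12 → 13: 5/17
  13 → 14: 5/20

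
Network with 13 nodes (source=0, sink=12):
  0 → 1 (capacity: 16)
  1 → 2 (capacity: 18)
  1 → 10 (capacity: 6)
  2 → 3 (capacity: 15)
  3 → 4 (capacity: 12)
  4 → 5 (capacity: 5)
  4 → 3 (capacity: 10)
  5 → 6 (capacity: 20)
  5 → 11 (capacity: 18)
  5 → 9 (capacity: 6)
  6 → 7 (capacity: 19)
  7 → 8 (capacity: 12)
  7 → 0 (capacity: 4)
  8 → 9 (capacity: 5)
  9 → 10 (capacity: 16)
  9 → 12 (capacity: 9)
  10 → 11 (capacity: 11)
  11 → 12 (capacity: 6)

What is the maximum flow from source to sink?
Maximum flow = 11

Max flow: 11

Flow assignment:
  0 → 1: 11/16
  1 → 2: 5/18
  1 → 10: 6/6
  2 → 3: 5/15
  3 → 4: 5/12
  4 → 5: 5/5
  5 → 9: 5/6
  9 → 12: 5/9
  10 → 11: 6/11
  11 → 12: 6/6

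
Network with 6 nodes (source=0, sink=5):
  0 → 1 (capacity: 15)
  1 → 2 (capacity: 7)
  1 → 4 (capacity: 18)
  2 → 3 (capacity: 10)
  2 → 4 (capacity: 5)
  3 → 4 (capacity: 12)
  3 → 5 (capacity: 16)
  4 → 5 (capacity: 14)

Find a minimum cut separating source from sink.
Min cut value = 15, edges: (0,1)

Min cut value: 15
Partition: S = [0], T = [1, 2, 3, 4, 5]
Cut edges: (0,1)

By max-flow min-cut theorem, max flow = min cut = 15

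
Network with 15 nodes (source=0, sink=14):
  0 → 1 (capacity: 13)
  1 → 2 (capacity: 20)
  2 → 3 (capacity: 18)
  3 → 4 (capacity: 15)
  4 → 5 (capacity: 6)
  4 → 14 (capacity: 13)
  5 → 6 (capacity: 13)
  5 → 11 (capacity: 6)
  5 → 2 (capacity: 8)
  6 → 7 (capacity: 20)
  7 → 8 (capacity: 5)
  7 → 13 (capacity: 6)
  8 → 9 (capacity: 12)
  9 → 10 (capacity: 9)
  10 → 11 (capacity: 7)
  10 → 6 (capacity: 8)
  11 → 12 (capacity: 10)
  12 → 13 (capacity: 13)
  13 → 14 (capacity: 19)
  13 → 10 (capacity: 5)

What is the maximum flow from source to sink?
Maximum flow = 13

Max flow: 13

Flow assignment:
  0 → 1: 13/13
  1 → 2: 13/20
  2 → 3: 13/18
  3 → 4: 13/15
  4 → 14: 13/13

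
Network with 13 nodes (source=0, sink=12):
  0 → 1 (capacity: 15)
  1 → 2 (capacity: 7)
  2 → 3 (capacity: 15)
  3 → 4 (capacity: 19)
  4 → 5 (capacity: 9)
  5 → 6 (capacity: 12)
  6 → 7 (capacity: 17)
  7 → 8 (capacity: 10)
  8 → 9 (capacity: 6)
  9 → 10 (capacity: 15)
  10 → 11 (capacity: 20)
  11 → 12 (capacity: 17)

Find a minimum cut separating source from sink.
Min cut value = 6, edges: (8,9)

Min cut value: 6
Partition: S = [0, 1, 2, 3, 4, 5, 6, 7, 8], T = [9, 10, 11, 12]
Cut edges: (8,9)

By max-flow min-cut theorem, max flow = min cut = 6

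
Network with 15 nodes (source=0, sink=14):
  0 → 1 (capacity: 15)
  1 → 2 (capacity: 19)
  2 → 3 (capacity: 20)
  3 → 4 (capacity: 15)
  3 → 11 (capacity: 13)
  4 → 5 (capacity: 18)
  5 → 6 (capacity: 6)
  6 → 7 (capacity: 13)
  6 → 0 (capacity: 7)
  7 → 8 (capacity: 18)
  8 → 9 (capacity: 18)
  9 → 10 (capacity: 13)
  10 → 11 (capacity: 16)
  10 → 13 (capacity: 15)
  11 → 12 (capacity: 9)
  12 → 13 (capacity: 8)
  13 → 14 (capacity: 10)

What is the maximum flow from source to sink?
Maximum flow = 10

Max flow: 10

Flow assignment:
  0 → 1: 14/15
  1 → 2: 14/19
  2 → 3: 14/20
  3 → 4: 6/15
  3 → 11: 8/13
  4 → 5: 6/18
  5 → 6: 6/6
  6 → 7: 2/13
  6 → 0: 4/7
  7 → 8: 2/18
  8 → 9: 2/18
  9 → 10: 2/13
  10 → 13: 2/15
  11 → 12: 8/9
  12 → 13: 8/8
  13 → 14: 10/10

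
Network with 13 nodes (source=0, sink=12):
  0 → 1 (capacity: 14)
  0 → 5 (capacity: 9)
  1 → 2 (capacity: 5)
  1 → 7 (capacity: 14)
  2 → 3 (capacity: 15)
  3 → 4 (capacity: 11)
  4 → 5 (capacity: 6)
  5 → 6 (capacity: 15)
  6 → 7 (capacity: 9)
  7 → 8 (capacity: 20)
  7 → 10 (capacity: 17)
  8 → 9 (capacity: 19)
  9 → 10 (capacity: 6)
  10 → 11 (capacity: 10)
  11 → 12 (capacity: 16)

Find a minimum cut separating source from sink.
Min cut value = 10, edges: (10,11)

Min cut value: 10
Partition: S = [0, 1, 2, 3, 4, 5, 6, 7, 8, 9, 10], T = [11, 12]
Cut edges: (10,11)

By max-flow min-cut theorem, max flow = min cut = 10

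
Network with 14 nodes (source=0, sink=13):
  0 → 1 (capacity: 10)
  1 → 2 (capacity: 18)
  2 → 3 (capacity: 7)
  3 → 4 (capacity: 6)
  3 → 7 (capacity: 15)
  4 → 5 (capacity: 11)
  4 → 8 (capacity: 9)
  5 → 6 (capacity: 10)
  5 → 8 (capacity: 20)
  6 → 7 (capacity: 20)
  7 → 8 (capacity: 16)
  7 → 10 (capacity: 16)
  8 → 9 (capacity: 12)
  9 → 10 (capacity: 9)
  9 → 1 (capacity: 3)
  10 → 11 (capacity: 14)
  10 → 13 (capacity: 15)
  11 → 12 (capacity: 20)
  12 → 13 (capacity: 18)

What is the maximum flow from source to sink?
Maximum flow = 7

Max flow: 7

Flow assignment:
  0 → 1: 7/10
  1 → 2: 7/18
  2 → 3: 7/7
  3 → 7: 7/15
  7 → 10: 7/16
  10 → 13: 7/15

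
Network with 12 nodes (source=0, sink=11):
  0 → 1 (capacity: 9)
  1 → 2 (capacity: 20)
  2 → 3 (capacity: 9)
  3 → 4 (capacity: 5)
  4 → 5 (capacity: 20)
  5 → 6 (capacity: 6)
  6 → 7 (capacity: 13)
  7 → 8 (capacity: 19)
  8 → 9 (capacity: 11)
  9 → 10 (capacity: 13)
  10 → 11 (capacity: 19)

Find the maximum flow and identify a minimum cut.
Max flow = 5, Min cut edges: (3,4)

Maximum flow: 5
Minimum cut: (3,4)
Partition: S = [0, 1, 2, 3], T = [4, 5, 6, 7, 8, 9, 10, 11]

Max-flow min-cut theorem verified: both equal 5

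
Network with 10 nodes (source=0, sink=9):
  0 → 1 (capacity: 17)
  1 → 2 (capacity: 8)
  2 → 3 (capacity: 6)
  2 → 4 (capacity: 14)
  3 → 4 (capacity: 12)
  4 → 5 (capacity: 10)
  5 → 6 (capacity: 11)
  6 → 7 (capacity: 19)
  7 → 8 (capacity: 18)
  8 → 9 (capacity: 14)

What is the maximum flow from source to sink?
Maximum flow = 8

Max flow: 8

Flow assignment:
  0 → 1: 8/17
  1 → 2: 8/8
  2 → 4: 8/14
  4 → 5: 8/10
  5 → 6: 8/11
  6 → 7: 8/19
  7 → 8: 8/18
  8 → 9: 8/14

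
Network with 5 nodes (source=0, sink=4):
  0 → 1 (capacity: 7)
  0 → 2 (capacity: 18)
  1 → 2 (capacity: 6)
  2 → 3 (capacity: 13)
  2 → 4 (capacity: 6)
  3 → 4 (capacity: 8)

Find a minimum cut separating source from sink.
Min cut value = 14, edges: (2,4), (3,4)

Min cut value: 14
Partition: S = [0, 1, 2, 3], T = [4]
Cut edges: (2,4), (3,4)

By max-flow min-cut theorem, max flow = min cut = 14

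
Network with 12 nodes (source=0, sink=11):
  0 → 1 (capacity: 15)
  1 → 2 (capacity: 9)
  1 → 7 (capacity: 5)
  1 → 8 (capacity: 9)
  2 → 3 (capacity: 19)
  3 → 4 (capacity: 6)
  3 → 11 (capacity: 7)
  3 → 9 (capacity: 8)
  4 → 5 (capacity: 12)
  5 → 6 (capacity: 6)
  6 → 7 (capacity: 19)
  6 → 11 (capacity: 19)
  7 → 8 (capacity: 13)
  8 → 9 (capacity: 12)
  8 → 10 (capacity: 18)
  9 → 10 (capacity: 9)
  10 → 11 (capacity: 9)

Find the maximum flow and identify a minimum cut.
Max flow = 15, Min cut edges: (0,1)

Maximum flow: 15
Minimum cut: (0,1)
Partition: S = [0], T = [1, 2, 3, 4, 5, 6, 7, 8, 9, 10, 11]

Max-flow min-cut theorem verified: both equal 15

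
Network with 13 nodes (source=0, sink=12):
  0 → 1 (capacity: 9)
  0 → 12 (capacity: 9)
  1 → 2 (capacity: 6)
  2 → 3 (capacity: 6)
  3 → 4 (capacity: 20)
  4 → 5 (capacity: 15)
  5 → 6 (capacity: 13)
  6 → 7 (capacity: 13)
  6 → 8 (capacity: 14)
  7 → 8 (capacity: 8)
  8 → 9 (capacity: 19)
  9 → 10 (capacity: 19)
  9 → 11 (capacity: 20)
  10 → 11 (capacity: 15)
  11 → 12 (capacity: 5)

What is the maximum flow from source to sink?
Maximum flow = 14

Max flow: 14

Flow assignment:
  0 → 1: 5/9
  0 → 12: 9/9
  1 → 2: 5/6
  2 → 3: 5/6
  3 → 4: 5/20
  4 → 5: 5/15
  5 → 6: 5/13
  6 → 8: 5/14
  8 → 9: 5/19
  9 → 11: 5/20
  11 → 12: 5/5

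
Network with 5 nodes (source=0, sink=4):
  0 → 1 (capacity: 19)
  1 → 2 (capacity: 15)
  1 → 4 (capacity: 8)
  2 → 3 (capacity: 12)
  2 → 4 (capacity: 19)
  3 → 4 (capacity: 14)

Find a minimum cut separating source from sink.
Min cut value = 19, edges: (0,1)

Min cut value: 19
Partition: S = [0], T = [1, 2, 3, 4]
Cut edges: (0,1)

By max-flow min-cut theorem, max flow = min cut = 19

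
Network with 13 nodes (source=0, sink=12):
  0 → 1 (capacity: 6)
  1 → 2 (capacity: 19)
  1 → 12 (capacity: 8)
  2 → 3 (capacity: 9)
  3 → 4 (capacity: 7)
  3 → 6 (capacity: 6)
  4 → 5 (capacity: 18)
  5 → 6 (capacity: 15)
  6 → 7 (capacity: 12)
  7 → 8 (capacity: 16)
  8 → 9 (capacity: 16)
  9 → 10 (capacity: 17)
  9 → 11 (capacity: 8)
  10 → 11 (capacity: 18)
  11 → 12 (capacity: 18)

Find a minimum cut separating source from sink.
Min cut value = 6, edges: (0,1)

Min cut value: 6
Partition: S = [0], T = [1, 2, 3, 4, 5, 6, 7, 8, 9, 10, 11, 12]
Cut edges: (0,1)

By max-flow min-cut theorem, max flow = min cut = 6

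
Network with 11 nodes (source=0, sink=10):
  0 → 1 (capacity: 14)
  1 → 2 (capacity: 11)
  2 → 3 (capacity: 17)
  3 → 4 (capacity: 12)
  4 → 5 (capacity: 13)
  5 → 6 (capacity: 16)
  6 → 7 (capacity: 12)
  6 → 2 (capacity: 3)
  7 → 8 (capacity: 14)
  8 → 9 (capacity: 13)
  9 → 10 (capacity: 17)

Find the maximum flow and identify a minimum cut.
Max flow = 11, Min cut edges: (1,2)

Maximum flow: 11
Minimum cut: (1,2)
Partition: S = [0, 1], T = [2, 3, 4, 5, 6, 7, 8, 9, 10]

Max-flow min-cut theorem verified: both equal 11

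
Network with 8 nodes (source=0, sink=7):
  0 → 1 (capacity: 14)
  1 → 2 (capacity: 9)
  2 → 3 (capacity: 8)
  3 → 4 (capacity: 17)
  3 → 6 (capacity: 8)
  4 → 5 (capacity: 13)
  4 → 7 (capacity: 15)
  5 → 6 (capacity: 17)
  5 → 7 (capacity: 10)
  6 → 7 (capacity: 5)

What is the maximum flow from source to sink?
Maximum flow = 8

Max flow: 8

Flow assignment:
  0 → 1: 8/14
  1 → 2: 8/9
  2 → 3: 8/8
  3 → 4: 8/17
  4 → 7: 8/15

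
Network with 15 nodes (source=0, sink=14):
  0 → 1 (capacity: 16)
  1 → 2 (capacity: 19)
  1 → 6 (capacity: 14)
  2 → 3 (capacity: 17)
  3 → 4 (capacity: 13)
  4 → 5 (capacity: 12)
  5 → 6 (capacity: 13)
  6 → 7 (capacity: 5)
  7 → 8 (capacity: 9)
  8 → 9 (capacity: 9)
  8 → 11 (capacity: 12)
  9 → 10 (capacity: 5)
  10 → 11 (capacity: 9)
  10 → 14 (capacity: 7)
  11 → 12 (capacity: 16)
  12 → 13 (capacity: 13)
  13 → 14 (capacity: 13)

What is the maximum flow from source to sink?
Maximum flow = 5

Max flow: 5

Flow assignment:
  0 → 1: 5/16
  1 → 2: 2/19
  1 → 6: 3/14
  2 → 3: 2/17
  3 → 4: 2/13
  4 → 5: 2/12
  5 → 6: 2/13
  6 → 7: 5/5
  7 → 8: 5/9
  8 → 9: 5/9
  9 → 10: 5/5
  10 → 14: 5/7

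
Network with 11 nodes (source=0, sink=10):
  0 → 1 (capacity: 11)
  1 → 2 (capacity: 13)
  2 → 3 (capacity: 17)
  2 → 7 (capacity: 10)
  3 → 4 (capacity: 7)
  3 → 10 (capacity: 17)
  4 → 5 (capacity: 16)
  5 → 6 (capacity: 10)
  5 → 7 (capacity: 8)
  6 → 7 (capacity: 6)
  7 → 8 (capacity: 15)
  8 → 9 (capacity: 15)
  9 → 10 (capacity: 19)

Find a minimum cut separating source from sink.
Min cut value = 11, edges: (0,1)

Min cut value: 11
Partition: S = [0], T = [1, 2, 3, 4, 5, 6, 7, 8, 9, 10]
Cut edges: (0,1)

By max-flow min-cut theorem, max flow = min cut = 11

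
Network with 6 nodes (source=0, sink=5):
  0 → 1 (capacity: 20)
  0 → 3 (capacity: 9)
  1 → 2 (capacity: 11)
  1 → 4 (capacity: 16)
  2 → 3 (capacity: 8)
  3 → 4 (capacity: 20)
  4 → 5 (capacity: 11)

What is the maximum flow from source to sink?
Maximum flow = 11

Max flow: 11

Flow assignment:
  0 → 1: 11/20
  1 → 4: 11/16
  4 → 5: 11/11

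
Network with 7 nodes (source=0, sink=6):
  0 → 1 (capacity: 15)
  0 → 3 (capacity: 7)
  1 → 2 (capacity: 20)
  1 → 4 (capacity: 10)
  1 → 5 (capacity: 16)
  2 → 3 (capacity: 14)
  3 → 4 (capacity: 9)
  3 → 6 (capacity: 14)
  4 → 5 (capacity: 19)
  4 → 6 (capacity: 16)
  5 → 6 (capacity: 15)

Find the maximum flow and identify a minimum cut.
Max flow = 22, Min cut edges: (0,1), (0,3)

Maximum flow: 22
Minimum cut: (0,1), (0,3)
Partition: S = [0], T = [1, 2, 3, 4, 5, 6]

Max-flow min-cut theorem verified: both equal 22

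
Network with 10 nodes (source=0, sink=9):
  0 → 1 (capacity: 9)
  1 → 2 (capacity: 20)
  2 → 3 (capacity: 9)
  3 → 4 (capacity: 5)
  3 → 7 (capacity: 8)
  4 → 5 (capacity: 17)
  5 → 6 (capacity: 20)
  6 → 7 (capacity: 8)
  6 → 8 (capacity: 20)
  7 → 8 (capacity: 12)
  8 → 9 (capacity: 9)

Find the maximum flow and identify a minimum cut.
Max flow = 9, Min cut edges: (8,9)

Maximum flow: 9
Minimum cut: (8,9)
Partition: S = [0, 1, 2, 3, 4, 5, 6, 7, 8], T = [9]

Max-flow min-cut theorem verified: both equal 9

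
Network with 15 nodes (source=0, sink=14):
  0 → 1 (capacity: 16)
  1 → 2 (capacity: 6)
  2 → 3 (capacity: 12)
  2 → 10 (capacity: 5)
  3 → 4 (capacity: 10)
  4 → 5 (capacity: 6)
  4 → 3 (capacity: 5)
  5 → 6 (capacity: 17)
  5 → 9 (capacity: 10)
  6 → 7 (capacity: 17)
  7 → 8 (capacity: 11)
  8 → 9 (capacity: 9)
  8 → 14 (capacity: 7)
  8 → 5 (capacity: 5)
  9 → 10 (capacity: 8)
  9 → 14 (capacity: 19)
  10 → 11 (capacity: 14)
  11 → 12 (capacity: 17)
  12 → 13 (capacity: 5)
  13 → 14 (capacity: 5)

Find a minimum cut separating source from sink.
Min cut value = 6, edges: (1,2)

Min cut value: 6
Partition: S = [0, 1], T = [2, 3, 4, 5, 6, 7, 8, 9, 10, 11, 12, 13, 14]
Cut edges: (1,2)

By max-flow min-cut theorem, max flow = min cut = 6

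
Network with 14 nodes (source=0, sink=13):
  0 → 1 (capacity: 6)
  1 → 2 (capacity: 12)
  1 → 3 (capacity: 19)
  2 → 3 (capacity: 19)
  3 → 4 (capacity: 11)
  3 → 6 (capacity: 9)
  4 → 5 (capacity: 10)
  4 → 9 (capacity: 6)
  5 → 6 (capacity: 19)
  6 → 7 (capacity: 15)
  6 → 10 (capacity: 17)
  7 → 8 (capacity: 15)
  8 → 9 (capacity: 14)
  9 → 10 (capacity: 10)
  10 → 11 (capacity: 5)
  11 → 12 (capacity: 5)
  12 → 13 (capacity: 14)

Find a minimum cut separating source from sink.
Min cut value = 5, edges: (11,12)

Min cut value: 5
Partition: S = [0, 1, 2, 3, 4, 5, 6, 7, 8, 9, 10, 11], T = [12, 13]
Cut edges: (11,12)

By max-flow min-cut theorem, max flow = min cut = 5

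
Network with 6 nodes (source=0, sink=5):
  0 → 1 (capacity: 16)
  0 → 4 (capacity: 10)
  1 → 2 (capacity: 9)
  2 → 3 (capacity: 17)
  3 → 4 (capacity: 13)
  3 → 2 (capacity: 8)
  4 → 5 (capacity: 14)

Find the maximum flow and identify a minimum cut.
Max flow = 14, Min cut edges: (4,5)

Maximum flow: 14
Minimum cut: (4,5)
Partition: S = [0, 1, 2, 3, 4], T = [5]

Max-flow min-cut theorem verified: both equal 14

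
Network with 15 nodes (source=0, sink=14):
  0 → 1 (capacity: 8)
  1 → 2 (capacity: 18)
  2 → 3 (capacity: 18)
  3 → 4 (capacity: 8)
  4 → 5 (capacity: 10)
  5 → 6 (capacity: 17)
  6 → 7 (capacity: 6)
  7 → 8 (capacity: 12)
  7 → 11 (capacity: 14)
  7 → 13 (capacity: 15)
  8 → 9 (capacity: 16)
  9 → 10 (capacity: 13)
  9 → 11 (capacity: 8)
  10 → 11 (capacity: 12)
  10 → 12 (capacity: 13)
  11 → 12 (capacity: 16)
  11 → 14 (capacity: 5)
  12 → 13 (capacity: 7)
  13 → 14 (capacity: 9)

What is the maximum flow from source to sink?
Maximum flow = 6

Max flow: 6

Flow assignment:
  0 → 1: 6/8
  1 → 2: 6/18
  2 → 3: 6/18
  3 → 4: 6/8
  4 → 5: 6/10
  5 → 6: 6/17
  6 → 7: 6/6
  7 → 11: 5/14
  7 → 13: 1/15
  11 → 14: 5/5
  13 → 14: 1/9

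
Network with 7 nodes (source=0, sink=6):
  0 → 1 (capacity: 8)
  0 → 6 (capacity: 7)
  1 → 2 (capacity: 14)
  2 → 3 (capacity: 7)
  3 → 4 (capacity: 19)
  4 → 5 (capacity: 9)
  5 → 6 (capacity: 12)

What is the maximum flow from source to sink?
Maximum flow = 14

Max flow: 14

Flow assignment:
  0 → 1: 7/8
  0 → 6: 7/7
  1 → 2: 7/14
  2 → 3: 7/7
  3 → 4: 7/19
  4 → 5: 7/9
  5 → 6: 7/12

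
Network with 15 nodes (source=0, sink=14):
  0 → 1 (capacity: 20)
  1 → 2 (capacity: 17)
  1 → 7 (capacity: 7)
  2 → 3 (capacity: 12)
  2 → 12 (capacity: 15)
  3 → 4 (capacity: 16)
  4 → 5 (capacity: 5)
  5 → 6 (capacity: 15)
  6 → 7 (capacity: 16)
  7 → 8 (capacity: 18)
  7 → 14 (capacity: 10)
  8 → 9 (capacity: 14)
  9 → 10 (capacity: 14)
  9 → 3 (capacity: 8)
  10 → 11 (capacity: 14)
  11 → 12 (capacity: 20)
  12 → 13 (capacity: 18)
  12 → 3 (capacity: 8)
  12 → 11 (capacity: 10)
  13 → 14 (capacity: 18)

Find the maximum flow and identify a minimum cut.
Max flow = 20, Min cut edges: (0,1)

Maximum flow: 20
Minimum cut: (0,1)
Partition: S = [0], T = [1, 2, 3, 4, 5, 6, 7, 8, 9, 10, 11, 12, 13, 14]

Max-flow min-cut theorem verified: both equal 20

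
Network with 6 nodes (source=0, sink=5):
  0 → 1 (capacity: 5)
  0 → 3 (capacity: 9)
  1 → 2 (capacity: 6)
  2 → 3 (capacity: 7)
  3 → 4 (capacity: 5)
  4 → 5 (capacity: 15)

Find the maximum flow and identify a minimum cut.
Max flow = 5, Min cut edges: (3,4)

Maximum flow: 5
Minimum cut: (3,4)
Partition: S = [0, 1, 2, 3], T = [4, 5]

Max-flow min-cut theorem verified: both equal 5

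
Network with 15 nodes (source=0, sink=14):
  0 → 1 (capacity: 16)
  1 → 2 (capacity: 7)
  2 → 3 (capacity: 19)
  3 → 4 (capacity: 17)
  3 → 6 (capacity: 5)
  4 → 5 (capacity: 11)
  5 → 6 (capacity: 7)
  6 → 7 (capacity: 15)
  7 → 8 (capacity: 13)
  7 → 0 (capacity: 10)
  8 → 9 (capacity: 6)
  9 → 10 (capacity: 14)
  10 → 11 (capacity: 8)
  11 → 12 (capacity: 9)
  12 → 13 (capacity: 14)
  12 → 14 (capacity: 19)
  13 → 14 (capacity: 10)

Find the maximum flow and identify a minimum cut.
Max flow = 6, Min cut edges: (8,9)

Maximum flow: 6
Minimum cut: (8,9)
Partition: S = [0, 1, 2, 3, 4, 5, 6, 7, 8], T = [9, 10, 11, 12, 13, 14]

Max-flow min-cut theorem verified: both equal 6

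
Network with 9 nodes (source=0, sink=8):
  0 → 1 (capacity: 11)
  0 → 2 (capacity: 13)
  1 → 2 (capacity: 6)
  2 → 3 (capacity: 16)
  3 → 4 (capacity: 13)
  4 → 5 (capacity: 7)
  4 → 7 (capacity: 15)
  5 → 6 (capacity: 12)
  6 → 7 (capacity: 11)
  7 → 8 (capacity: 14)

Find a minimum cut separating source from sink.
Min cut value = 13, edges: (3,4)

Min cut value: 13
Partition: S = [0, 1, 2, 3], T = [4, 5, 6, 7, 8]
Cut edges: (3,4)

By max-flow min-cut theorem, max flow = min cut = 13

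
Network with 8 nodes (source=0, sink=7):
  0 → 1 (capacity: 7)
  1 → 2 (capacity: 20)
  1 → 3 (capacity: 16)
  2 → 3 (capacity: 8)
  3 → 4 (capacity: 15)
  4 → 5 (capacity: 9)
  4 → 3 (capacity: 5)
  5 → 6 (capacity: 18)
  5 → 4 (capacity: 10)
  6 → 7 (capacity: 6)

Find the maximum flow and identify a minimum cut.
Max flow = 6, Min cut edges: (6,7)

Maximum flow: 6
Minimum cut: (6,7)
Partition: S = [0, 1, 2, 3, 4, 5, 6], T = [7]

Max-flow min-cut theorem verified: both equal 6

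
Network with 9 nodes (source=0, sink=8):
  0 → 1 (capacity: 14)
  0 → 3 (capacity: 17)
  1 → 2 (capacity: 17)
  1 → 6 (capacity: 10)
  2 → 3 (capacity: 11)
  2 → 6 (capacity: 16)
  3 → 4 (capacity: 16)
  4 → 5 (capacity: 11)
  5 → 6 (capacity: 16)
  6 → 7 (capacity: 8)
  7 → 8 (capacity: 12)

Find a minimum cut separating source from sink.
Min cut value = 8, edges: (6,7)

Min cut value: 8
Partition: S = [0, 1, 2, 3, 4, 5, 6], T = [7, 8]
Cut edges: (6,7)

By max-flow min-cut theorem, max flow = min cut = 8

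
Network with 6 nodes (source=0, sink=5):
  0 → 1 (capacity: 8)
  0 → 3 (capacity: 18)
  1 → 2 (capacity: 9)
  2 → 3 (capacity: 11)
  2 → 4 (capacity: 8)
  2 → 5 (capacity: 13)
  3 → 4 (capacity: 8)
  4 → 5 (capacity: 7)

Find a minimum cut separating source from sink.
Min cut value = 15, edges: (0,1), (4,5)

Min cut value: 15
Partition: S = [0, 3, 4], T = [1, 2, 5]
Cut edges: (0,1), (4,5)

By max-flow min-cut theorem, max flow = min cut = 15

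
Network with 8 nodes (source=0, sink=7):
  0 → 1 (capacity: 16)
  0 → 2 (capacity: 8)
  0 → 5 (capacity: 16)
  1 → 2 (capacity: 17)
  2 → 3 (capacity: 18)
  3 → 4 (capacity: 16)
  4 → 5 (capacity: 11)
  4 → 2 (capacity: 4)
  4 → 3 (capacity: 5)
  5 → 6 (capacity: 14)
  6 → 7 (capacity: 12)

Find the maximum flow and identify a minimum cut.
Max flow = 12, Min cut edges: (6,7)

Maximum flow: 12
Minimum cut: (6,7)
Partition: S = [0, 1, 2, 3, 4, 5, 6], T = [7]

Max-flow min-cut theorem verified: both equal 12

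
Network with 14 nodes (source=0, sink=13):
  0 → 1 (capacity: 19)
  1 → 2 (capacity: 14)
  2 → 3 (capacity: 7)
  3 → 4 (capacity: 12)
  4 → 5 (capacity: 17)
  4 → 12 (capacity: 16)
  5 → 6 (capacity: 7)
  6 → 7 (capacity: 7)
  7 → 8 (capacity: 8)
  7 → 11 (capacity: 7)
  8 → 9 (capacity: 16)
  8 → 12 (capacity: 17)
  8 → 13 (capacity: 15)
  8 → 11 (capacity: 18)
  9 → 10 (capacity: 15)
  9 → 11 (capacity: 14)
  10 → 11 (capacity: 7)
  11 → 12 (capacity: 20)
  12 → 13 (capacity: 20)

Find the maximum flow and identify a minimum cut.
Max flow = 7, Min cut edges: (2,3)

Maximum flow: 7
Minimum cut: (2,3)
Partition: S = [0, 1, 2], T = [3, 4, 5, 6, 7, 8, 9, 10, 11, 12, 13]

Max-flow min-cut theorem verified: both equal 7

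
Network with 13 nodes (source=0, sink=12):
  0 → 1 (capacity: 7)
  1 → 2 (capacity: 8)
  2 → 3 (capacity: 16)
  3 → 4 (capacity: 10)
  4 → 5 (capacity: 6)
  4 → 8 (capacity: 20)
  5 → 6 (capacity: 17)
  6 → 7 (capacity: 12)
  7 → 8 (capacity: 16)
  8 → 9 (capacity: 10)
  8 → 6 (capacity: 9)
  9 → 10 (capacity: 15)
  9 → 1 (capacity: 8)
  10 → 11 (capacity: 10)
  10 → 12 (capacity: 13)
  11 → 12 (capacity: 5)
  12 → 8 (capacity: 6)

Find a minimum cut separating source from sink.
Min cut value = 7, edges: (0,1)

Min cut value: 7
Partition: S = [0], T = [1, 2, 3, 4, 5, 6, 7, 8, 9, 10, 11, 12]
Cut edges: (0,1)

By max-flow min-cut theorem, max flow = min cut = 7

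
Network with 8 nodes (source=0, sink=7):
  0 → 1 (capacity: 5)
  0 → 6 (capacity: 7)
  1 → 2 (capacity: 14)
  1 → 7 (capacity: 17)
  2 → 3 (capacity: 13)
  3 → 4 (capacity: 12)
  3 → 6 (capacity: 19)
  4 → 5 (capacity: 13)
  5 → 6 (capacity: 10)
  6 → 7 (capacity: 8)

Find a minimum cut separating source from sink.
Min cut value = 12, edges: (0,1), (0,6)

Min cut value: 12
Partition: S = [0], T = [1, 2, 3, 4, 5, 6, 7]
Cut edges: (0,1), (0,6)

By max-flow min-cut theorem, max flow = min cut = 12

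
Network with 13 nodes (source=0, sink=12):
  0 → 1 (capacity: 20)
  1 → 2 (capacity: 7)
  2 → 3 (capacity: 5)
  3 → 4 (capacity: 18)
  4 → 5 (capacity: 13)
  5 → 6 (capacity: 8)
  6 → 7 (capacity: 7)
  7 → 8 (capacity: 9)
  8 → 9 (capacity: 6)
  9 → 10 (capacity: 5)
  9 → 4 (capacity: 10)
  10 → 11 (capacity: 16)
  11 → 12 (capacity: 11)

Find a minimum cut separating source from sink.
Min cut value = 5, edges: (9,10)

Min cut value: 5
Partition: S = [0, 1, 2, 3, 4, 5, 6, 7, 8, 9], T = [10, 11, 12]
Cut edges: (9,10)

By max-flow min-cut theorem, max flow = min cut = 5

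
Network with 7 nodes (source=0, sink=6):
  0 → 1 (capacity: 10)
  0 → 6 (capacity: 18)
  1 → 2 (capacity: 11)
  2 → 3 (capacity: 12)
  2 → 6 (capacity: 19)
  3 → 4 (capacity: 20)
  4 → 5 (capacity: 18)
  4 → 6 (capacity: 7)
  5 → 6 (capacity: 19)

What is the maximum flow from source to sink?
Maximum flow = 28

Max flow: 28

Flow assignment:
  0 → 1: 10/10
  0 → 6: 18/18
  1 → 2: 10/11
  2 → 6: 10/19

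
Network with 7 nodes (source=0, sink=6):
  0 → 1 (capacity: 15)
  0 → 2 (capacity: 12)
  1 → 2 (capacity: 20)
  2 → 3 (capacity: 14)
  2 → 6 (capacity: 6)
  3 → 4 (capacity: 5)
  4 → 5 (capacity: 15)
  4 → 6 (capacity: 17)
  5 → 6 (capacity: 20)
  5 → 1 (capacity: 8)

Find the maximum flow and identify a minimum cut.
Max flow = 11, Min cut edges: (2,6), (3,4)

Maximum flow: 11
Minimum cut: (2,6), (3,4)
Partition: S = [0, 1, 2, 3], T = [4, 5, 6]

Max-flow min-cut theorem verified: both equal 11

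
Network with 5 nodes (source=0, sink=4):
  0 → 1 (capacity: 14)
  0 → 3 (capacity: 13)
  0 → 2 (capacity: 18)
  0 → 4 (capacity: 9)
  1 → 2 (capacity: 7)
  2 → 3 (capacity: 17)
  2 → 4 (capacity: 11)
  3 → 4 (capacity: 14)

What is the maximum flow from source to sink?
Maximum flow = 34

Max flow: 34

Flow assignment:
  0 → 1: 7/14
  0 → 3: 13/13
  0 → 2: 5/18
  0 → 4: 9/9
  1 → 2: 7/7
  2 → 3: 1/17
  2 → 4: 11/11
  3 → 4: 14/14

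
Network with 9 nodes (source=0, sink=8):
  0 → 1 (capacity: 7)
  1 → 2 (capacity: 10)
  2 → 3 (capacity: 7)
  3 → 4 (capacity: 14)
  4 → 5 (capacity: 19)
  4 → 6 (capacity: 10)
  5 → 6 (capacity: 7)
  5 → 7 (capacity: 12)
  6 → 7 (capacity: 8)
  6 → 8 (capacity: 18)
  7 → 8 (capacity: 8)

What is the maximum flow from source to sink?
Maximum flow = 7

Max flow: 7

Flow assignment:
  0 → 1: 7/7
  1 → 2: 7/10
  2 → 3: 7/7
  3 → 4: 7/14
  4 → 6: 7/10
  6 → 8: 7/18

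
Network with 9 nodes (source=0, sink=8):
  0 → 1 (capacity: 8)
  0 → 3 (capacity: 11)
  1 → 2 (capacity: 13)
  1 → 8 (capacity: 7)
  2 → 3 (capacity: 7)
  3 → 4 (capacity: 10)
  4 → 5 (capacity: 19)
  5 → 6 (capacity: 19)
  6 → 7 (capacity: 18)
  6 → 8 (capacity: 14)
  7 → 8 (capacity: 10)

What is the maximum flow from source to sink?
Maximum flow = 17

Max flow: 17

Flow assignment:
  0 → 1: 7/8
  0 → 3: 10/11
  1 → 8: 7/7
  3 → 4: 10/10
  4 → 5: 10/19
  5 → 6: 10/19
  6 → 8: 10/14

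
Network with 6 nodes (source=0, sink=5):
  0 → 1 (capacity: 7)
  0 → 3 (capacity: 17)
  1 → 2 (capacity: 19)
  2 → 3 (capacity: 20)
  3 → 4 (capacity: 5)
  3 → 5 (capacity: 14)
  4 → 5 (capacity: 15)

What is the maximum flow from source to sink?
Maximum flow = 19

Max flow: 19

Flow assignment:
  0 → 1: 2/7
  0 → 3: 17/17
  1 → 2: 2/19
  2 → 3: 2/20
  3 → 4: 5/5
  3 → 5: 14/14
  4 → 5: 5/15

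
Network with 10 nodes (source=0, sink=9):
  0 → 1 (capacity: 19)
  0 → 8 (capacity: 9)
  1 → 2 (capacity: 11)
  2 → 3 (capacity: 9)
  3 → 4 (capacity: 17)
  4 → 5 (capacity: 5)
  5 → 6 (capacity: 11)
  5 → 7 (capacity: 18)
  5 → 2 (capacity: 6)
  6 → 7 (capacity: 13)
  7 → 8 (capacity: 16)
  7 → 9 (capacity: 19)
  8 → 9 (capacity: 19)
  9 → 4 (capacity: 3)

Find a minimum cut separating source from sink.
Min cut value = 14, edges: (0,8), (4,5)

Min cut value: 14
Partition: S = [0, 1, 2, 3, 4], T = [5, 6, 7, 8, 9]
Cut edges: (0,8), (4,5)

By max-flow min-cut theorem, max flow = min cut = 14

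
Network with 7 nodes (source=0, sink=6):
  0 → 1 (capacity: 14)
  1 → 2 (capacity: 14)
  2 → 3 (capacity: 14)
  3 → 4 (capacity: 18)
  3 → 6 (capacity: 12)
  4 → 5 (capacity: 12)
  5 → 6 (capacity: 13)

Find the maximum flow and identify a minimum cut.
Max flow = 14, Min cut edges: (2,3)

Maximum flow: 14
Minimum cut: (2,3)
Partition: S = [0, 1, 2], T = [3, 4, 5, 6]

Max-flow min-cut theorem verified: both equal 14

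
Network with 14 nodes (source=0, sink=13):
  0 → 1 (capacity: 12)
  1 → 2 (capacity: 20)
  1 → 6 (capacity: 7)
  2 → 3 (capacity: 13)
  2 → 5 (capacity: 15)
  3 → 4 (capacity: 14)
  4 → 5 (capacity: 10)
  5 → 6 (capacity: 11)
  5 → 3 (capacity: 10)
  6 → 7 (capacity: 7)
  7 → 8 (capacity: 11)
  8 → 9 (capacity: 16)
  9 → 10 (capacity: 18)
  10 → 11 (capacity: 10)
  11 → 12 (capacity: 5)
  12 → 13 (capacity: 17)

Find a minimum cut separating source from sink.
Min cut value = 5, edges: (11,12)

Min cut value: 5
Partition: S = [0, 1, 2, 3, 4, 5, 6, 7, 8, 9, 10, 11], T = [12, 13]
Cut edges: (11,12)

By max-flow min-cut theorem, max flow = min cut = 5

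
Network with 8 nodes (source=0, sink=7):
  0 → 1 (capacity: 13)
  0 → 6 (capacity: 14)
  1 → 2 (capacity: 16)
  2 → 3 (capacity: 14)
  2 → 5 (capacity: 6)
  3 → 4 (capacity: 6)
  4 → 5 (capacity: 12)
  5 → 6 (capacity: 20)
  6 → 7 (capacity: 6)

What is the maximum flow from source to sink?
Maximum flow = 6

Max flow: 6

Flow assignment:
  0 → 1: 6/13
  1 → 2: 6/16
  2 → 3: 6/14
  3 → 4: 6/6
  4 → 5: 6/12
  5 → 6: 6/20
  6 → 7: 6/6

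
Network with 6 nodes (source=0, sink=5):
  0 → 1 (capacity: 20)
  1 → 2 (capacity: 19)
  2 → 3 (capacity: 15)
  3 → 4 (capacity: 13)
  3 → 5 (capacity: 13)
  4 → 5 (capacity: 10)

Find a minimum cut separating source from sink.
Min cut value = 15, edges: (2,3)

Min cut value: 15
Partition: S = [0, 1, 2], T = [3, 4, 5]
Cut edges: (2,3)

By max-flow min-cut theorem, max flow = min cut = 15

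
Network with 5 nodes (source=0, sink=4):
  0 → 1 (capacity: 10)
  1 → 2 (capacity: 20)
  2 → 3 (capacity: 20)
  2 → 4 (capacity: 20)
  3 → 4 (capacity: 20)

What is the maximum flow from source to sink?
Maximum flow = 10

Max flow: 10

Flow assignment:
  0 → 1: 10/10
  1 → 2: 10/20
  2 → 4: 10/20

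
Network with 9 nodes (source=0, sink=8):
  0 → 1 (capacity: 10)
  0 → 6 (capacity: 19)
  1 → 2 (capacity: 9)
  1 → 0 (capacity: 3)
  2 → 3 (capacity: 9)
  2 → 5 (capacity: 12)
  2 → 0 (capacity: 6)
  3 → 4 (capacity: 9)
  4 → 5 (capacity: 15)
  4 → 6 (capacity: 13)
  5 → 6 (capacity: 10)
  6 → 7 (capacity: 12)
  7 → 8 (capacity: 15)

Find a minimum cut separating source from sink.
Min cut value = 12, edges: (6,7)

Min cut value: 12
Partition: S = [0, 1, 2, 3, 4, 5, 6], T = [7, 8]
Cut edges: (6,7)

By max-flow min-cut theorem, max flow = min cut = 12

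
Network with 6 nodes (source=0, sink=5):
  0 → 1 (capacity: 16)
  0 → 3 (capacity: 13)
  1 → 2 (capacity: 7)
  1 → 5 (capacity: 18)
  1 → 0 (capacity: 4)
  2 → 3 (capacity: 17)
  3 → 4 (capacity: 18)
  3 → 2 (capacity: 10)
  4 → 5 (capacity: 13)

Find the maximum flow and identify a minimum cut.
Max flow = 29, Min cut edges: (0,1), (4,5)

Maximum flow: 29
Minimum cut: (0,1), (4,5)
Partition: S = [0, 2, 3, 4], T = [1, 5]

Max-flow min-cut theorem verified: both equal 29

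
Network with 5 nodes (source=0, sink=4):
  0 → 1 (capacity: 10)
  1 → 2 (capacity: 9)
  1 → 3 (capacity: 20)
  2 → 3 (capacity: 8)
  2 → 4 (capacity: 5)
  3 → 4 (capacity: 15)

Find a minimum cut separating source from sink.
Min cut value = 10, edges: (0,1)

Min cut value: 10
Partition: S = [0], T = [1, 2, 3, 4]
Cut edges: (0,1)

By max-flow min-cut theorem, max flow = min cut = 10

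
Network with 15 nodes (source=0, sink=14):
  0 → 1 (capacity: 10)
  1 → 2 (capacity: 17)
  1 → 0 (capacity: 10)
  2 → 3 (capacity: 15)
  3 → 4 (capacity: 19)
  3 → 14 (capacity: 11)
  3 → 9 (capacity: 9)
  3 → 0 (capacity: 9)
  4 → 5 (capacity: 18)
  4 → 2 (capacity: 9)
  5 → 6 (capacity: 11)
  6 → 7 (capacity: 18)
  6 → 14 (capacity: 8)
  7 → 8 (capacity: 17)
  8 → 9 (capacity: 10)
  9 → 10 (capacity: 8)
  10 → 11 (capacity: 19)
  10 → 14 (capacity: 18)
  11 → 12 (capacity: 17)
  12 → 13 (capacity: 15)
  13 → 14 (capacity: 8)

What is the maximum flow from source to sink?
Maximum flow = 10

Max flow: 10

Flow assignment:
  0 → 1: 10/10
  1 → 2: 10/17
  2 → 3: 10/15
  3 → 14: 10/11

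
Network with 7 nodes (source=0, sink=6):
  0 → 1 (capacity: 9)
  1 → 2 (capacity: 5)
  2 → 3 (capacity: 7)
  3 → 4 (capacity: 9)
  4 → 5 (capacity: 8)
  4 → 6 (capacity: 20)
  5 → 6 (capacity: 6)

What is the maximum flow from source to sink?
Maximum flow = 5

Max flow: 5

Flow assignment:
  0 → 1: 5/9
  1 → 2: 5/5
  2 → 3: 5/7
  3 → 4: 5/9
  4 → 6: 5/20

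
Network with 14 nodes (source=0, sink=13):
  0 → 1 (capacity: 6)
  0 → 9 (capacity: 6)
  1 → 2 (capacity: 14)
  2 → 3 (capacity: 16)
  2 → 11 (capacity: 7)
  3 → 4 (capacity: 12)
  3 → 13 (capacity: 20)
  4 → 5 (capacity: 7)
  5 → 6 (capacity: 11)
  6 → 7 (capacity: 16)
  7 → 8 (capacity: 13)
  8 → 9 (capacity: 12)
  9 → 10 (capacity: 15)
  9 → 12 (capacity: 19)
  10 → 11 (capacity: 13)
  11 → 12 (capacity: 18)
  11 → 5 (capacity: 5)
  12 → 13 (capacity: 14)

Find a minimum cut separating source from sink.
Min cut value = 12, edges: (0,1), (0,9)

Min cut value: 12
Partition: S = [0], T = [1, 2, 3, 4, 5, 6, 7, 8, 9, 10, 11, 12, 13]
Cut edges: (0,1), (0,9)

By max-flow min-cut theorem, max flow = min cut = 12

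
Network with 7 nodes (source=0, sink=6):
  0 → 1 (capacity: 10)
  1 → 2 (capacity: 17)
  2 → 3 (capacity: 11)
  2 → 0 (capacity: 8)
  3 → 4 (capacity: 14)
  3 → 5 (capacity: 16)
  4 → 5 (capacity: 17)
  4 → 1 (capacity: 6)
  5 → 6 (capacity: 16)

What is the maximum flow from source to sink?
Maximum flow = 10

Max flow: 10

Flow assignment:
  0 → 1: 10/10
  1 → 2: 10/17
  2 → 3: 10/11
  3 → 5: 10/16
  5 → 6: 10/16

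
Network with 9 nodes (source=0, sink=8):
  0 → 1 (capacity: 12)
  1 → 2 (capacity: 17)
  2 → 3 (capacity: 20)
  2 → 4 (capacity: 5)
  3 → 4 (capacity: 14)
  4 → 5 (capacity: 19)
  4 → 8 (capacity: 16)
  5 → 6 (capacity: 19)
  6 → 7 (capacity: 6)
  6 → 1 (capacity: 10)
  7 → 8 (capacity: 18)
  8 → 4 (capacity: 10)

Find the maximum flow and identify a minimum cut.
Max flow = 12, Min cut edges: (0,1)

Maximum flow: 12
Minimum cut: (0,1)
Partition: S = [0], T = [1, 2, 3, 4, 5, 6, 7, 8]

Max-flow min-cut theorem verified: both equal 12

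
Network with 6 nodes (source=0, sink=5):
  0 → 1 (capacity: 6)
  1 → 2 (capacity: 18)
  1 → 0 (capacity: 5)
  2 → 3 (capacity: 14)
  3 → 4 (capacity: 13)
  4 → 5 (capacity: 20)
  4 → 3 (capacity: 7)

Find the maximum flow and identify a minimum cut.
Max flow = 6, Min cut edges: (0,1)

Maximum flow: 6
Minimum cut: (0,1)
Partition: S = [0], T = [1, 2, 3, 4, 5]

Max-flow min-cut theorem verified: both equal 6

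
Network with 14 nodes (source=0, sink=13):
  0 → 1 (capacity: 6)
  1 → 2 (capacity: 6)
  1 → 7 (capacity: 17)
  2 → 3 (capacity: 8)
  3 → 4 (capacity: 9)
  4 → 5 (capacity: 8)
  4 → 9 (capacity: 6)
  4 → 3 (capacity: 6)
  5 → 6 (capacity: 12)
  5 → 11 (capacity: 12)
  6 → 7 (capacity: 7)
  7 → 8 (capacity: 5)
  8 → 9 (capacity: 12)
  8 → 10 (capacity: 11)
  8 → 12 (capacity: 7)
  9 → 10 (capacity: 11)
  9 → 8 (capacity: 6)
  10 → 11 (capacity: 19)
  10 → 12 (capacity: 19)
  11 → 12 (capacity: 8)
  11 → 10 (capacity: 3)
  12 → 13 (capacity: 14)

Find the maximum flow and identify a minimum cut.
Max flow = 6, Min cut edges: (0,1)

Maximum flow: 6
Minimum cut: (0,1)
Partition: S = [0], T = [1, 2, 3, 4, 5, 6, 7, 8, 9, 10, 11, 12, 13]

Max-flow min-cut theorem verified: both equal 6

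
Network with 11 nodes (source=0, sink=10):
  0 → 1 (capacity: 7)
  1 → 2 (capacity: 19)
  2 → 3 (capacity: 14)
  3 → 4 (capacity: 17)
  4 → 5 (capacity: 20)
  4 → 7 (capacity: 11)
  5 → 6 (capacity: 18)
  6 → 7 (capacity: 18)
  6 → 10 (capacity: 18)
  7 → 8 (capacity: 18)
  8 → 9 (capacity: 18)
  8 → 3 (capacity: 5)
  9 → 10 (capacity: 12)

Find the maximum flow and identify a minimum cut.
Max flow = 7, Min cut edges: (0,1)

Maximum flow: 7
Minimum cut: (0,1)
Partition: S = [0], T = [1, 2, 3, 4, 5, 6, 7, 8, 9, 10]

Max-flow min-cut theorem verified: both equal 7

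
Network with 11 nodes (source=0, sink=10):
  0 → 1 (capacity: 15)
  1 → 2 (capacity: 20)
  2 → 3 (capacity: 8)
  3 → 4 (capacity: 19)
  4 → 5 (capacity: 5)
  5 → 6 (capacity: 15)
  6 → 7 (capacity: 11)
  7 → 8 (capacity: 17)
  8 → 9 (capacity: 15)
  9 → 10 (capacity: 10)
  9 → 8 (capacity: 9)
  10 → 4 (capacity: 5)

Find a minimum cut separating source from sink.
Min cut value = 5, edges: (4,5)

Min cut value: 5
Partition: S = [0, 1, 2, 3, 4], T = [5, 6, 7, 8, 9, 10]
Cut edges: (4,5)

By max-flow min-cut theorem, max flow = min cut = 5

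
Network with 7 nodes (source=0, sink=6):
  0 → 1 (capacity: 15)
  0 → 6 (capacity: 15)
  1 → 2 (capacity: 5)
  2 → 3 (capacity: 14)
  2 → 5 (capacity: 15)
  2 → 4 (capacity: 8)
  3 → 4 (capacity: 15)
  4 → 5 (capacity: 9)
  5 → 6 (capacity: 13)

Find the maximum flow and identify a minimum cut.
Max flow = 20, Min cut edges: (0,6), (1,2)

Maximum flow: 20
Minimum cut: (0,6), (1,2)
Partition: S = [0, 1], T = [2, 3, 4, 5, 6]

Max-flow min-cut theorem verified: both equal 20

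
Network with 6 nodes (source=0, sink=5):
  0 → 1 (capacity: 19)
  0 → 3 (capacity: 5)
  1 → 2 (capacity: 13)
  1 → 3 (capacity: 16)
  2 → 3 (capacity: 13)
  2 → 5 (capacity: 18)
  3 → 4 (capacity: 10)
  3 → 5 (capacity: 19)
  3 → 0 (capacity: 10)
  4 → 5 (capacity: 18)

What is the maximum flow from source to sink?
Maximum flow = 24

Max flow: 24

Flow assignment:
  0 → 1: 19/19
  0 → 3: 5/5
  1 → 2: 13/13
  1 → 3: 6/16
  2 → 5: 13/18
  3 → 5: 11/19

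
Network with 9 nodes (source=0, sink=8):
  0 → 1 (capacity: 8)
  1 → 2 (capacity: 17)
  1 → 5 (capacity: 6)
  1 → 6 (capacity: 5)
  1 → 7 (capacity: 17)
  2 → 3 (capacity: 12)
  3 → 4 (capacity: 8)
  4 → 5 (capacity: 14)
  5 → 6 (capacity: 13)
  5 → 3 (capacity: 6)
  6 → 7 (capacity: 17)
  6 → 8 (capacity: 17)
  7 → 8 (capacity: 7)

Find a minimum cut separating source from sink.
Min cut value = 8, edges: (0,1)

Min cut value: 8
Partition: S = [0], T = [1, 2, 3, 4, 5, 6, 7, 8]
Cut edges: (0,1)

By max-flow min-cut theorem, max flow = min cut = 8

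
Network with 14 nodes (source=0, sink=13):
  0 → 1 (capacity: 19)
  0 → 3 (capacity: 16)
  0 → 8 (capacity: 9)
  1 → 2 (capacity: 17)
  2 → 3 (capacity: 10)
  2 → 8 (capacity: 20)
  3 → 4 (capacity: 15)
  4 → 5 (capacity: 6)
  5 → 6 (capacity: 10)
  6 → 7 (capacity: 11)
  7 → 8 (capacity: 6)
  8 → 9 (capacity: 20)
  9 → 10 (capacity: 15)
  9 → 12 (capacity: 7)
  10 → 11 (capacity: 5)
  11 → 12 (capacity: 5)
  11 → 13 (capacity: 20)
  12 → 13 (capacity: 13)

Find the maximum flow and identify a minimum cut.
Max flow = 12, Min cut edges: (9,12), (10,11)

Maximum flow: 12
Minimum cut: (9,12), (10,11)
Partition: S = [0, 1, 2, 3, 4, 5, 6, 7, 8, 9, 10], T = [11, 12, 13]

Max-flow min-cut theorem verified: both equal 12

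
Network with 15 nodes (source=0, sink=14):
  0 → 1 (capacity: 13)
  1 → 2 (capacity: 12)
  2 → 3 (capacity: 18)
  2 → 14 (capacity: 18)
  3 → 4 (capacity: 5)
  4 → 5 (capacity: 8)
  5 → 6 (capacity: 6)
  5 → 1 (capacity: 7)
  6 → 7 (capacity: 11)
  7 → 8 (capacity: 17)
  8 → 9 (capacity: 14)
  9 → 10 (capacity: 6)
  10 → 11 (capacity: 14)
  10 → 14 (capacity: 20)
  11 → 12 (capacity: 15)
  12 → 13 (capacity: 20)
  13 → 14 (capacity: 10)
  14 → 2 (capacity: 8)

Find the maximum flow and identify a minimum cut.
Max flow = 12, Min cut edges: (1,2)

Maximum flow: 12
Minimum cut: (1,2)
Partition: S = [0, 1], T = [2, 3, 4, 5, 6, 7, 8, 9, 10, 11, 12, 13, 14]

Max-flow min-cut theorem verified: both equal 12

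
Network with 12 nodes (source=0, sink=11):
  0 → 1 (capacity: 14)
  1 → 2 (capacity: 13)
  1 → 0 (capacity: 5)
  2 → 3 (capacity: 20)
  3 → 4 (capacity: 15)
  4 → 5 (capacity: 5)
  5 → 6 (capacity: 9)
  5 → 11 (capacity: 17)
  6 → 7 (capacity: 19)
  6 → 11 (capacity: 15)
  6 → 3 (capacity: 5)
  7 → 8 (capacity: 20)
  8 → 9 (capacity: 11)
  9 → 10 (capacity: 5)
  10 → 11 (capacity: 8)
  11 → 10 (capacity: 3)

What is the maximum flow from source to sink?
Maximum flow = 5

Max flow: 5

Flow assignment:
  0 → 1: 5/14
  1 → 2: 5/13
  2 → 3: 5/20
  3 → 4: 5/15
  4 → 5: 5/5
  5 → 11: 5/17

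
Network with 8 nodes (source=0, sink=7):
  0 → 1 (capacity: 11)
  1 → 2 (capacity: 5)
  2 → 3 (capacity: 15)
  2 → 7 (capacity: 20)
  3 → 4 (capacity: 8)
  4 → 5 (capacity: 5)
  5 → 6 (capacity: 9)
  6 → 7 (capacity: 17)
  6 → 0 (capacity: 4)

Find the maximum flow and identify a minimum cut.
Max flow = 5, Min cut edges: (1,2)

Maximum flow: 5
Minimum cut: (1,2)
Partition: S = [0, 1], T = [2, 3, 4, 5, 6, 7]

Max-flow min-cut theorem verified: both equal 5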